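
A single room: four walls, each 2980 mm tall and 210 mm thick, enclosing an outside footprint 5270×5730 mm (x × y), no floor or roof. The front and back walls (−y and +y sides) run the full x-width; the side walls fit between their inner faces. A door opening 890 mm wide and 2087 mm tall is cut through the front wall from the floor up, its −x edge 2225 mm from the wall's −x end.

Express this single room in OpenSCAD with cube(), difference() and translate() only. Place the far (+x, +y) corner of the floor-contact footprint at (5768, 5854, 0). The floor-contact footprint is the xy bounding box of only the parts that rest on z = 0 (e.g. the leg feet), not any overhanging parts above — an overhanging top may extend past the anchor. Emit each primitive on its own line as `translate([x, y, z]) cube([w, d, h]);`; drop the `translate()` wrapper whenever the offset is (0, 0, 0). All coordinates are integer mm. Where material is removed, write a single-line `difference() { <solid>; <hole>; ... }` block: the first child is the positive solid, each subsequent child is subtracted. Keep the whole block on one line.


difference() { translate([498, 124, 0]) cube([5270, 210, 2980]); translate([2723, 124, 0]) cube([890, 210, 2087]); }
translate([498, 5644, 0]) cube([5270, 210, 2980]);
translate([498, 334, 0]) cube([210, 5310, 2980]);
translate([5558, 334, 0]) cube([210, 5310, 2980]);


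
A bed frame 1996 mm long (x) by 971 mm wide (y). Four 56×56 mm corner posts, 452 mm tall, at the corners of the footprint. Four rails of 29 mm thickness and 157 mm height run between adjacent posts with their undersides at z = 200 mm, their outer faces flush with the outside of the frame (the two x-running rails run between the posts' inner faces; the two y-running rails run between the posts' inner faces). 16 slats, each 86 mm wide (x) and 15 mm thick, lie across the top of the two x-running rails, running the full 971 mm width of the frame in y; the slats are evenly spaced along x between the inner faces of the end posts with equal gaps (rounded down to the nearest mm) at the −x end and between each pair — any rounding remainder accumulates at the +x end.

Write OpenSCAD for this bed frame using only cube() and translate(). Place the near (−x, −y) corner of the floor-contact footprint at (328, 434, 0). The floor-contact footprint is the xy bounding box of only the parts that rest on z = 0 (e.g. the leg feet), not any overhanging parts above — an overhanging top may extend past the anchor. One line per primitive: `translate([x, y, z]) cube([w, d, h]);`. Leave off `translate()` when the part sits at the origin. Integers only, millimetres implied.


// slat z = rail_z + rail_h = 200 + 157 = 357
// slat gap = ⌊(1884 − 16·86) / 17⌋ = 29
translate([328, 434, 0]) cube([56, 56, 452]);
translate([328, 1349, 0]) cube([56, 56, 452]);
translate([2268, 434, 0]) cube([56, 56, 452]);
translate([2268, 1349, 0]) cube([56, 56, 452]);
translate([384, 434, 200]) cube([1884, 29, 157]);
translate([384, 1376, 200]) cube([1884, 29, 157]);
translate([328, 490, 200]) cube([29, 859, 157]);
translate([2295, 490, 200]) cube([29, 859, 157]);
translate([413, 434, 357]) cube([86, 971, 15]);
translate([528, 434, 357]) cube([86, 971, 15]);
translate([643, 434, 357]) cube([86, 971, 15]);
translate([758, 434, 357]) cube([86, 971, 15]);
translate([873, 434, 357]) cube([86, 971, 15]);
translate([988, 434, 357]) cube([86, 971, 15]);
translate([1103, 434, 357]) cube([86, 971, 15]);
translate([1218, 434, 357]) cube([86, 971, 15]);
translate([1333, 434, 357]) cube([86, 971, 15]);
translate([1448, 434, 357]) cube([86, 971, 15]);
translate([1563, 434, 357]) cube([86, 971, 15]);
translate([1678, 434, 357]) cube([86, 971, 15]);
translate([1793, 434, 357]) cube([86, 971, 15]);
translate([1908, 434, 357]) cube([86, 971, 15]);
translate([2023, 434, 357]) cube([86, 971, 15]);
translate([2138, 434, 357]) cube([86, 971, 15]);


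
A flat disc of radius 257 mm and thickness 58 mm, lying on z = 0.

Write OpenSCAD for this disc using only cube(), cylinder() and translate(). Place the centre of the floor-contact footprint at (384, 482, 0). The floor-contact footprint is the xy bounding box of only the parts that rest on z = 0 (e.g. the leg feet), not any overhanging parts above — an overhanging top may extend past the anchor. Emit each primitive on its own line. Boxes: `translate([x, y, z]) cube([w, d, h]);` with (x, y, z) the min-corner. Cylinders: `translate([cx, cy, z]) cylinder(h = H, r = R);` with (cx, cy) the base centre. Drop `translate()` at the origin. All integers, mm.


translate([384, 482, 0]) cylinder(h = 58, r = 257);


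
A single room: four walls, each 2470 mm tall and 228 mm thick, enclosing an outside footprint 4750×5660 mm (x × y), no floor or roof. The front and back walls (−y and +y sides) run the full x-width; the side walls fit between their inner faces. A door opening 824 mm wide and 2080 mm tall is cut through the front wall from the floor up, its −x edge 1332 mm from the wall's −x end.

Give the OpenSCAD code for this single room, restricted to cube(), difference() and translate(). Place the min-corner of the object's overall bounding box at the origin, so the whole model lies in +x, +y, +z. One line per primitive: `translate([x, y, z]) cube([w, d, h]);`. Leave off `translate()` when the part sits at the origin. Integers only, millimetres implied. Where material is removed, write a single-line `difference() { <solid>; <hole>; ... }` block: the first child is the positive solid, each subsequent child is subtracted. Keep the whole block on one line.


difference() { cube([4750, 228, 2470]); translate([1332, 0, 0]) cube([824, 228, 2080]); }
translate([0, 5432, 0]) cube([4750, 228, 2470]);
translate([0, 228, 0]) cube([228, 5204, 2470]);
translate([4522, 228, 0]) cube([228, 5204, 2470]);


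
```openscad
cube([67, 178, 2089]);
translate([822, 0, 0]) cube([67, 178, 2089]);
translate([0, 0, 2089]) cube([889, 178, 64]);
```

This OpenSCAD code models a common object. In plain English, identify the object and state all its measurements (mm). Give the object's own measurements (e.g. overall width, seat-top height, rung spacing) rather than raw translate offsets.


A door frame. The clear opening is 755 mm wide and 2089 mm high. Two 67 mm wide jambs, 178 mm deep, stand either side of the opening from the floor to the top of the opening. A 64 mm thick head sits across the top of both jambs, spanning the full outside width of the frame.


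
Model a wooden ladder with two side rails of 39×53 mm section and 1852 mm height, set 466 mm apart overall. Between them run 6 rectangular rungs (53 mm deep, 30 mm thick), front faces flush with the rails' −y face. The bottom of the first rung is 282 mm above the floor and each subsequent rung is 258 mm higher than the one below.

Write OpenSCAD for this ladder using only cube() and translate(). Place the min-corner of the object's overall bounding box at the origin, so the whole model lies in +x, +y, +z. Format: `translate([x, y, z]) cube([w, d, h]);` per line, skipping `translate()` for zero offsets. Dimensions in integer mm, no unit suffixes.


cube([39, 53, 1852]);
translate([427, 0, 0]) cube([39, 53, 1852]);
translate([39, 0, 282]) cube([388, 53, 30]);
translate([39, 0, 540]) cube([388, 53, 30]);
translate([39, 0, 798]) cube([388, 53, 30]);
translate([39, 0, 1056]) cube([388, 53, 30]);
translate([39, 0, 1314]) cube([388, 53, 30]);
translate([39, 0, 1572]) cube([388, 53, 30]);


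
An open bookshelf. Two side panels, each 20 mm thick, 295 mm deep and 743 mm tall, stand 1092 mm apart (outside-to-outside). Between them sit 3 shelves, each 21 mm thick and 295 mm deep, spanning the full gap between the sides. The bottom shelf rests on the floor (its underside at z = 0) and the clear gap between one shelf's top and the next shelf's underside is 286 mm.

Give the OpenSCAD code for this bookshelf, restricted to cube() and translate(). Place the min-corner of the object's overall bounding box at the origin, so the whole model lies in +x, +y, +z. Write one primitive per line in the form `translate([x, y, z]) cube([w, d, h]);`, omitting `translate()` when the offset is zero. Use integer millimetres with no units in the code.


cube([20, 295, 743]);
translate([1072, 0, 0]) cube([20, 295, 743]);
translate([20, 0, 0]) cube([1052, 295, 21]);
translate([20, 0, 307]) cube([1052, 295, 21]);
translate([20, 0, 614]) cube([1052, 295, 21]);


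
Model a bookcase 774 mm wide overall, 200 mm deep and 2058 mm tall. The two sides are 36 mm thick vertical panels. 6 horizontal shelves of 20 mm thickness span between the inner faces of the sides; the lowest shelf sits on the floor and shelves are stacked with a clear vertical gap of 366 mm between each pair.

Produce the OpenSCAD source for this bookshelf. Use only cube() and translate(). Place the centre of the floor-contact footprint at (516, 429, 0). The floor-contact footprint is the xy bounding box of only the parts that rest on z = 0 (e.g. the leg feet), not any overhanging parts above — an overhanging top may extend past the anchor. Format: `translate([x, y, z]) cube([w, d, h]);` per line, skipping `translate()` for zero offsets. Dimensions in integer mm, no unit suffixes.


translate([129, 329, 0]) cube([36, 200, 2058]);
translate([867, 329, 0]) cube([36, 200, 2058]);
translate([165, 329, 0]) cube([702, 200, 20]);
translate([165, 329, 386]) cube([702, 200, 20]);
translate([165, 329, 772]) cube([702, 200, 20]);
translate([165, 329, 1158]) cube([702, 200, 20]);
translate([165, 329, 1544]) cube([702, 200, 20]);
translate([165, 329, 1930]) cube([702, 200, 20]);


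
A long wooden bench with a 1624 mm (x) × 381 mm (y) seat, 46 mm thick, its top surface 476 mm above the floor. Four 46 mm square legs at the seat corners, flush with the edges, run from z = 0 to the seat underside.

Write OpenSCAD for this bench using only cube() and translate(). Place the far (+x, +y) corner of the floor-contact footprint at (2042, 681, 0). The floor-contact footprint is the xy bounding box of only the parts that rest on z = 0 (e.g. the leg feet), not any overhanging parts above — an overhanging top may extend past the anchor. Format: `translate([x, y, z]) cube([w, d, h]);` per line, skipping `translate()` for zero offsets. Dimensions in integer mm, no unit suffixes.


translate([418, 300, 430]) cube([1624, 381, 46]);
translate([418, 300, 0]) cube([46, 46, 430]);
translate([418, 635, 0]) cube([46, 46, 430]);
translate([1996, 300, 0]) cube([46, 46, 430]);
translate([1996, 635, 0]) cube([46, 46, 430]);


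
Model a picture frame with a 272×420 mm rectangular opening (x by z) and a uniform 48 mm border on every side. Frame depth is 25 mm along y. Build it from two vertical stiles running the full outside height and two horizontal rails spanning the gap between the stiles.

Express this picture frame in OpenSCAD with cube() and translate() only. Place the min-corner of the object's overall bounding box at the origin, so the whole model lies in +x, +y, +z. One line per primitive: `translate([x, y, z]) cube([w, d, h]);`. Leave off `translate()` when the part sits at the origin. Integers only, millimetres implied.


cube([48, 25, 516]);
translate([320, 0, 0]) cube([48, 25, 516]);
translate([48, 0, 0]) cube([272, 25, 48]);
translate([48, 0, 468]) cube([272, 25, 48]);


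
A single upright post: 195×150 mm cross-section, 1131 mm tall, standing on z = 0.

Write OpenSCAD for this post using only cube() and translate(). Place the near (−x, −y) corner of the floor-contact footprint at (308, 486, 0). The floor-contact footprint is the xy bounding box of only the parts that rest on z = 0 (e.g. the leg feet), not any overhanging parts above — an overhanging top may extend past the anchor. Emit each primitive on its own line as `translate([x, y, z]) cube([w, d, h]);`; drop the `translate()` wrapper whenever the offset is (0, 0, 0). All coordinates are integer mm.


translate([308, 486, 0]) cube([195, 150, 1131]);


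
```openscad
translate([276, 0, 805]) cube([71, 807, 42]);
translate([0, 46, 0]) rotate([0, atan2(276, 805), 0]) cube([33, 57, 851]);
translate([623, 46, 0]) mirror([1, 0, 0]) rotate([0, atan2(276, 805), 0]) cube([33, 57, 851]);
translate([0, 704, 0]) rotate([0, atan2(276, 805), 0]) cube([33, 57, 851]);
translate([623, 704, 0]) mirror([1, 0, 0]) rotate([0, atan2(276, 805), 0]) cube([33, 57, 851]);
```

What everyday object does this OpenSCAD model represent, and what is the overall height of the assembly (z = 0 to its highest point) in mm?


A sawhorse. The overall height is 847 mm.

A beam across two mirrored pairs of raked legs — a sawhorse. The beam's underside is at z = 805 (matching the legs' vertical rise in atan2(276, 805)) and the beam is 42 mm tall, so its top is at 805 + 42 = 847 mm. The raked legs top out at the beam's underside, so that is the highest point.


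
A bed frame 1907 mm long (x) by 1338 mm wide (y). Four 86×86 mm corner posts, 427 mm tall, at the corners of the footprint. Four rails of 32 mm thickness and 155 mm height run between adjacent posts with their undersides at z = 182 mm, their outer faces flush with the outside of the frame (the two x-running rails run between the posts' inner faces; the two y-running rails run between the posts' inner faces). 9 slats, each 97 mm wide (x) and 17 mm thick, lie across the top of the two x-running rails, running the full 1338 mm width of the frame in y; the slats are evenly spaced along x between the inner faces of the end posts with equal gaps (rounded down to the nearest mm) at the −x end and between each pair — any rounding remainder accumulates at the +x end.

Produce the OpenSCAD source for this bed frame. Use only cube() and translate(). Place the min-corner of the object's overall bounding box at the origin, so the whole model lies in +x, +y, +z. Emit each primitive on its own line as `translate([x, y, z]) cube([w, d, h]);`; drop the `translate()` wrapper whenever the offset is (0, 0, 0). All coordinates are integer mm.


cube([86, 86, 427]);
translate([0, 1252, 0]) cube([86, 86, 427]);
translate([1821, 0, 0]) cube([86, 86, 427]);
translate([1821, 1252, 0]) cube([86, 86, 427]);
translate([86, 0, 182]) cube([1735, 32, 155]);
translate([86, 1306, 182]) cube([1735, 32, 155]);
translate([0, 86, 182]) cube([32, 1166, 155]);
translate([1875, 86, 182]) cube([32, 1166, 155]);
translate([172, 0, 337]) cube([97, 1338, 17]);
translate([355, 0, 337]) cube([97, 1338, 17]);
translate([538, 0, 337]) cube([97, 1338, 17]);
translate([721, 0, 337]) cube([97, 1338, 17]);
translate([904, 0, 337]) cube([97, 1338, 17]);
translate([1087, 0, 337]) cube([97, 1338, 17]);
translate([1270, 0, 337]) cube([97, 1338, 17]);
translate([1453, 0, 337]) cube([97, 1338, 17]);
translate([1636, 0, 337]) cube([97, 1338, 17]);


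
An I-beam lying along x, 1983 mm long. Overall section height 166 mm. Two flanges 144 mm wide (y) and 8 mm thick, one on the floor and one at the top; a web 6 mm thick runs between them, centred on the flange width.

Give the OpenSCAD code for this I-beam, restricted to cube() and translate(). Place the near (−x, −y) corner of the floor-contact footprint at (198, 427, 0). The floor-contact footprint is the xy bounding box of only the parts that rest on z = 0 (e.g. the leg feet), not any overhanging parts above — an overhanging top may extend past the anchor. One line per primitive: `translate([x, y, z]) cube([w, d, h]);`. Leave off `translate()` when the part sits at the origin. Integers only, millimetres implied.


translate([198, 427, 0]) cube([1983, 144, 8]);
translate([198, 496, 8]) cube([1983, 6, 150]);
translate([198, 427, 158]) cube([1983, 144, 8]);


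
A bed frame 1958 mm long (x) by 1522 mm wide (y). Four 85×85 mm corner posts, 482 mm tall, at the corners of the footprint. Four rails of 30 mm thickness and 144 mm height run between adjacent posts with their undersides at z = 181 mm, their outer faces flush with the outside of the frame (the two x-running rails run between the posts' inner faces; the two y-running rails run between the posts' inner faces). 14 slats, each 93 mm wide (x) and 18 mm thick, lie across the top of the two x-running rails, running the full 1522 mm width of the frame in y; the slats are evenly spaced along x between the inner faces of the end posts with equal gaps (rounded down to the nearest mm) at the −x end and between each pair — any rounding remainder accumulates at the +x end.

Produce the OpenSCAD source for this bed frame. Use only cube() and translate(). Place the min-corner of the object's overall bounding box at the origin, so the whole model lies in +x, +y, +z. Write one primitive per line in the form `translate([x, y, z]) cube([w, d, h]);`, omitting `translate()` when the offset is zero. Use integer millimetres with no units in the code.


cube([85, 85, 482]);
translate([0, 1437, 0]) cube([85, 85, 482]);
translate([1873, 0, 0]) cube([85, 85, 482]);
translate([1873, 1437, 0]) cube([85, 85, 482]);
translate([85, 0, 181]) cube([1788, 30, 144]);
translate([85, 1492, 181]) cube([1788, 30, 144]);
translate([0, 85, 181]) cube([30, 1352, 144]);
translate([1928, 85, 181]) cube([30, 1352, 144]);
translate([117, 0, 325]) cube([93, 1522, 18]);
translate([242, 0, 325]) cube([93, 1522, 18]);
translate([367, 0, 325]) cube([93, 1522, 18]);
translate([492, 0, 325]) cube([93, 1522, 18]);
translate([617, 0, 325]) cube([93, 1522, 18]);
translate([742, 0, 325]) cube([93, 1522, 18]);
translate([867, 0, 325]) cube([93, 1522, 18]);
translate([992, 0, 325]) cube([93, 1522, 18]);
translate([1117, 0, 325]) cube([93, 1522, 18]);
translate([1242, 0, 325]) cube([93, 1522, 18]);
translate([1367, 0, 325]) cube([93, 1522, 18]);
translate([1492, 0, 325]) cube([93, 1522, 18]);
translate([1617, 0, 325]) cube([93, 1522, 18]);
translate([1742, 0, 325]) cube([93, 1522, 18]);


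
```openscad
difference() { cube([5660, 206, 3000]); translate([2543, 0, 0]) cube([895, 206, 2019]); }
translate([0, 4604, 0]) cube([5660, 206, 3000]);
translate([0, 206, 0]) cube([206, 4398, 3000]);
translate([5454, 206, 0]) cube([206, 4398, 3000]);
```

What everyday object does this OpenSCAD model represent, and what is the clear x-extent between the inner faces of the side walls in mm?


A single room. The interior width is 5248 mm.

Four walls enclosing a rectangle with a door in the front wall — a room. Outside width 5660 minus two 206 mm walls gives 5248 mm.


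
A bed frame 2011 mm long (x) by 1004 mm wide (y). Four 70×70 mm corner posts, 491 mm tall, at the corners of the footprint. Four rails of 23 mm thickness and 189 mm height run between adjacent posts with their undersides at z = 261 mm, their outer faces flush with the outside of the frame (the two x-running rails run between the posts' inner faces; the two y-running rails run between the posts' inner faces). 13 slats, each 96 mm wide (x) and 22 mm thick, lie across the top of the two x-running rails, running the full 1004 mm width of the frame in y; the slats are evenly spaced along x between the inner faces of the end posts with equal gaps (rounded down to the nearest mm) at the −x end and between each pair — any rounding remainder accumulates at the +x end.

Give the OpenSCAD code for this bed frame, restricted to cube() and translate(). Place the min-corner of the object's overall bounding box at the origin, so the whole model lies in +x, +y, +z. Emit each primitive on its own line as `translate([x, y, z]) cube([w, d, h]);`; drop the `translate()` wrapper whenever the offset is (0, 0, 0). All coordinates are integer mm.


// slat z = rail_z + rail_h = 261 + 189 = 450
// slat gap = ⌊(1871 − 13·96) / 14⌋ = 44
cube([70, 70, 491]);
translate([0, 934, 0]) cube([70, 70, 491]);
translate([1941, 0, 0]) cube([70, 70, 491]);
translate([1941, 934, 0]) cube([70, 70, 491]);
translate([70, 0, 261]) cube([1871, 23, 189]);
translate([70, 981, 261]) cube([1871, 23, 189]);
translate([0, 70, 261]) cube([23, 864, 189]);
translate([1988, 70, 261]) cube([23, 864, 189]);
translate([114, 0, 450]) cube([96, 1004, 22]);
translate([254, 0, 450]) cube([96, 1004, 22]);
translate([394, 0, 450]) cube([96, 1004, 22]);
translate([534, 0, 450]) cube([96, 1004, 22]);
translate([674, 0, 450]) cube([96, 1004, 22]);
translate([814, 0, 450]) cube([96, 1004, 22]);
translate([954, 0, 450]) cube([96, 1004, 22]);
translate([1094, 0, 450]) cube([96, 1004, 22]);
translate([1234, 0, 450]) cube([96, 1004, 22]);
translate([1374, 0, 450]) cube([96, 1004, 22]);
translate([1514, 0, 450]) cube([96, 1004, 22]);
translate([1654, 0, 450]) cube([96, 1004, 22]);
translate([1794, 0, 450]) cube([96, 1004, 22]);


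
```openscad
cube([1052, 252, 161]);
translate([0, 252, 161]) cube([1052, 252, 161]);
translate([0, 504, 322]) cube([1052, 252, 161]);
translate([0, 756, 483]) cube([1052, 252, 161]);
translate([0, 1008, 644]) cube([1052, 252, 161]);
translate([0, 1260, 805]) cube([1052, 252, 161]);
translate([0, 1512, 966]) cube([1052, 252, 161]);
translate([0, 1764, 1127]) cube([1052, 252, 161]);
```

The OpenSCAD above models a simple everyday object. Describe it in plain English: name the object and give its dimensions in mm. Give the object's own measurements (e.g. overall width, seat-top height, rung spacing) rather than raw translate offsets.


A straight staircase of 8 solid steps. Each step is 1052 mm wide (x), 252 mm deep (y, the going) and 161 mm tall (the rise). The first step rests on the floor; each subsequent step sits one going further in +y and one rise higher in +z, directly behind and above the previous step with no overlap.


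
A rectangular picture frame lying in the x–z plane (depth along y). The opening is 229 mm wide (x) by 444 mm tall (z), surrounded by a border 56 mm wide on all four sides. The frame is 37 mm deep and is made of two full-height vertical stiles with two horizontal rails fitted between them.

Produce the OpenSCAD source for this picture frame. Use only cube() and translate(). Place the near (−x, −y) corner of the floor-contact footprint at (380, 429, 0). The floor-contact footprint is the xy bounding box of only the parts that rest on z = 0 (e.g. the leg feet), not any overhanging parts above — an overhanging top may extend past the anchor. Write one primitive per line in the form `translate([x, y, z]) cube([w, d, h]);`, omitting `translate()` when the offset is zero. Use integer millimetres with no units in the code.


translate([380, 429, 0]) cube([56, 37, 556]);
translate([665, 429, 0]) cube([56, 37, 556]);
translate([436, 429, 0]) cube([229, 37, 56]);
translate([436, 429, 500]) cube([229, 37, 56]);


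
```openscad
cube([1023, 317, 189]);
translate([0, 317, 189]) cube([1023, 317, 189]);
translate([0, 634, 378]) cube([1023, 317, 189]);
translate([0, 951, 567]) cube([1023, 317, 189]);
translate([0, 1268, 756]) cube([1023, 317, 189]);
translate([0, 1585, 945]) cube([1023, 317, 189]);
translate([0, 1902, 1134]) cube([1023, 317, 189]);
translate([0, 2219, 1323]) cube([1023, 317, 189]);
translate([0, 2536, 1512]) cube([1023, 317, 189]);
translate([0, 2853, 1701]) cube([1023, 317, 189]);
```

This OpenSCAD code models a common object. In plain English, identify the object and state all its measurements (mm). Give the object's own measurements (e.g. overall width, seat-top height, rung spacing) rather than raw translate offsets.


A straight staircase of 10 solid steps. Each step is 1023 mm wide (x), 317 mm deep (y, the going) and 189 mm tall (the rise). The first step rests on the floor; each subsequent step sits one going further in +y and one rise higher in +z, directly behind and above the previous step with no overlap.


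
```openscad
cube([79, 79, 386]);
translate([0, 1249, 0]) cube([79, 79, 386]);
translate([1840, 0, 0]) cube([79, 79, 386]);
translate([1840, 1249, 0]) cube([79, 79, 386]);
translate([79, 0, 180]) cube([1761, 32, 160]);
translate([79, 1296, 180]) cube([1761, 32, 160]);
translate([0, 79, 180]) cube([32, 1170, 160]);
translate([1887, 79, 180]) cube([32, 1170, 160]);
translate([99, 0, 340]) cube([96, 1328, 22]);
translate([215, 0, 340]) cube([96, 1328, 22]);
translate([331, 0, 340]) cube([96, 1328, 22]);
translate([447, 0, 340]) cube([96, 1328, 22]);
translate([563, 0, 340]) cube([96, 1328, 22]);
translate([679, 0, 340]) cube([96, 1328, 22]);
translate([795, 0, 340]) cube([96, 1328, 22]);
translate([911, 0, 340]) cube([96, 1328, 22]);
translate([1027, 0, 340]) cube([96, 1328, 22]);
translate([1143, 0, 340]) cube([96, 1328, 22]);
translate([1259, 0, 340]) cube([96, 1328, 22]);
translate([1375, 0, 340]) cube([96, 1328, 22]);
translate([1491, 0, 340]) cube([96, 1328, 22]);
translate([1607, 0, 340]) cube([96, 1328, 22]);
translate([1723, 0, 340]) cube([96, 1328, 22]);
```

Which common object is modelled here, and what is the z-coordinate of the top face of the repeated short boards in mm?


A bed frame. The slat-top height is 362 mm.

Four posts, four rails, and a row of slats — a bed frame. Slats sit on the rails at z = 180 + 160 = 340; with slat thickness 22, the top is 362 mm.


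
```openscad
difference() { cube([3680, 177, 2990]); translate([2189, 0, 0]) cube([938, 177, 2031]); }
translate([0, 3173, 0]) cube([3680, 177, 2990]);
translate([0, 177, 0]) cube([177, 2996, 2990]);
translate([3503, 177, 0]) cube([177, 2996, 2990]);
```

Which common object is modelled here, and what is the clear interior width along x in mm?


A single room. The interior width is 3326 mm.

Four walls enclosing a rectangle with a door in the front wall — a room. Outside width 3680 minus two 177 mm walls gives 3326 mm.


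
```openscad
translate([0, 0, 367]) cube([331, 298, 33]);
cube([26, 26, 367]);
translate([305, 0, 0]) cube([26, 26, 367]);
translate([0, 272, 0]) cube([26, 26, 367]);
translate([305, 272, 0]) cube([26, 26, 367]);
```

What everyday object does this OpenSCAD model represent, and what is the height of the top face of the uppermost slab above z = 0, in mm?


A stool. The seat height is 400 mm.

A 331×298×33 slab at z = 367 on four corner posts — a stool. The seat top is 367 + 33 = 400 mm.


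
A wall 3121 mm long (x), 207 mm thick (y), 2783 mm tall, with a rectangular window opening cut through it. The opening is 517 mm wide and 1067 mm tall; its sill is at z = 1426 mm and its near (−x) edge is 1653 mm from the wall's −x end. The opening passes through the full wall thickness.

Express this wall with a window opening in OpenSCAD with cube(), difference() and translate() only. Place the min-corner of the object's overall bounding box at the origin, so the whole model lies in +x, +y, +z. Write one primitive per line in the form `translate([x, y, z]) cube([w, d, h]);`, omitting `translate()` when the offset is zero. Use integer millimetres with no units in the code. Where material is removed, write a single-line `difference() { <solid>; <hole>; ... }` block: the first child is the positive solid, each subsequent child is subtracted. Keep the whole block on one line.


difference() { cube([3121, 207, 2783]); translate([1653, 0, 1426]) cube([517, 207, 1067]); }


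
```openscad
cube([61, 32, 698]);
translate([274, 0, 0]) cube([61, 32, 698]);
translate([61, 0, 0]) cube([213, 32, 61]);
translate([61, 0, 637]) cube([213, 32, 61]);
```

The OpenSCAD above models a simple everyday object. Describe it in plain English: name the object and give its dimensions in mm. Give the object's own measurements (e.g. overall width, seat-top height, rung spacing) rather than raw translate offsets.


A rectangular picture frame lying in the x–z plane (depth along y). The opening is 213 mm wide (x) by 576 mm tall (z), surrounded by a border 61 mm wide on all four sides. The frame is 32 mm deep and is made of two full-height vertical stiles with two horizontal rails fitted between them.


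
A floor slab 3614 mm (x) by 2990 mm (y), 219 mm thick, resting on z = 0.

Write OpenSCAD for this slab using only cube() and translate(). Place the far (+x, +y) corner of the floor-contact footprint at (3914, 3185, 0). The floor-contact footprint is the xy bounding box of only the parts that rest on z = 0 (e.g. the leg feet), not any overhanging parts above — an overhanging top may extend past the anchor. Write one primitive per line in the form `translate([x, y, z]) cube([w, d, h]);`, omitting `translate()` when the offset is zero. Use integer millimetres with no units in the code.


translate([300, 195, 0]) cube([3614, 2990, 219]);


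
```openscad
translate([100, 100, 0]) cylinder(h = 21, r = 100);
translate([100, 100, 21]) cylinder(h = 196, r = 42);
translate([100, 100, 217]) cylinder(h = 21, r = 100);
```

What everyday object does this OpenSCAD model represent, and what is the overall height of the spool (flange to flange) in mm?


A spool. The overall height is 238 mm.

Three coaxial cylinders, large–small–large — a spool. Two 21 mm flanges and a 196 mm core give 21 + 196 + 21 = 238 mm.


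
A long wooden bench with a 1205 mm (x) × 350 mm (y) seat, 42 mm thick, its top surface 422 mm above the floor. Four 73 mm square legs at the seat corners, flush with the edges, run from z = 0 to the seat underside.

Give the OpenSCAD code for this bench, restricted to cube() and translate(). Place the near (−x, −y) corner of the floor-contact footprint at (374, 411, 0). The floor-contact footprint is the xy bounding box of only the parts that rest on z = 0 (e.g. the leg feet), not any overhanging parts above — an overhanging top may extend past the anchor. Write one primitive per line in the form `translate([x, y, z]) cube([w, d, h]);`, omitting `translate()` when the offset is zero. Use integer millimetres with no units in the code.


translate([374, 411, 380]) cube([1205, 350, 42]);
translate([374, 411, 0]) cube([73, 73, 380]);
translate([374, 688, 0]) cube([73, 73, 380]);
translate([1506, 411, 0]) cube([73, 73, 380]);
translate([1506, 688, 0]) cube([73, 73, 380]);


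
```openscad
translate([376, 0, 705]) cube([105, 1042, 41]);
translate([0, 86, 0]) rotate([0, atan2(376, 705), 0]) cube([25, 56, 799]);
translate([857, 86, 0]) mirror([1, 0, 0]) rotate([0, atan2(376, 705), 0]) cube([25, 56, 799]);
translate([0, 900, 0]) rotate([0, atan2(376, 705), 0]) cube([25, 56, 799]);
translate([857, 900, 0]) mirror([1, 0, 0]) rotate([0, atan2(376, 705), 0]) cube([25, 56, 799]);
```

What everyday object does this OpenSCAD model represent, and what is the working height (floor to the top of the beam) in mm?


A sawhorse. The overall height is 746 mm.

A beam across two mirrored pairs of raked legs — a sawhorse. The beam's underside is at z = 705 (matching the legs' vertical rise in atan2(376, 705)) and the beam is 41 mm tall, so its top is at 705 + 41 = 746 mm. The raked legs top out at the beam's underside, so that is the highest point.


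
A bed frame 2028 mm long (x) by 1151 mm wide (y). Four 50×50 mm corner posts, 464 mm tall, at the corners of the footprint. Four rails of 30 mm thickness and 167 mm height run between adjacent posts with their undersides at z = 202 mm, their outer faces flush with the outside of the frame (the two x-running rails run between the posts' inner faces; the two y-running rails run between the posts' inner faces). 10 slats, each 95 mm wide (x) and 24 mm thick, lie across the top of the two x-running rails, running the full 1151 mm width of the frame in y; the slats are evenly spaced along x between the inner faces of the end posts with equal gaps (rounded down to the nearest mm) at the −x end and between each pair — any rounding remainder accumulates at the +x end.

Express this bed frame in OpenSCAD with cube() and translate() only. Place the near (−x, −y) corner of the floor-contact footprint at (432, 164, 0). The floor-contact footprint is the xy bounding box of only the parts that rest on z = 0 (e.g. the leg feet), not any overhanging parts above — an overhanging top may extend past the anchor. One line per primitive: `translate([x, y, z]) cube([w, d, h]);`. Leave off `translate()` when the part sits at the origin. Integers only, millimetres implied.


translate([432, 164, 0]) cube([50, 50, 464]);
translate([432, 1265, 0]) cube([50, 50, 464]);
translate([2410, 164, 0]) cube([50, 50, 464]);
translate([2410, 1265, 0]) cube([50, 50, 464]);
translate([482, 164, 202]) cube([1928, 30, 167]);
translate([482, 1285, 202]) cube([1928, 30, 167]);
translate([432, 214, 202]) cube([30, 1051, 167]);
translate([2430, 214, 202]) cube([30, 1051, 167]);
translate([570, 164, 369]) cube([95, 1151, 24]);
translate([753, 164, 369]) cube([95, 1151, 24]);
translate([936, 164, 369]) cube([95, 1151, 24]);
translate([1119, 164, 369]) cube([95, 1151, 24]);
translate([1302, 164, 369]) cube([95, 1151, 24]);
translate([1485, 164, 369]) cube([95, 1151, 24]);
translate([1668, 164, 369]) cube([95, 1151, 24]);
translate([1851, 164, 369]) cube([95, 1151, 24]);
translate([2034, 164, 369]) cube([95, 1151, 24]);
translate([2217, 164, 369]) cube([95, 1151, 24]);


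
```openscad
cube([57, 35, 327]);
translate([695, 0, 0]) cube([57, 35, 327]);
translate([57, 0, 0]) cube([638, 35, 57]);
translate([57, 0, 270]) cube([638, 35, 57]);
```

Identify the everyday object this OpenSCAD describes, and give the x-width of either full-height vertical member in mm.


A picture frame. The border width is 57 mm.

Four thin pieces enclosing a rectangular opening — a picture frame. The two full-height stiles are 327 mm tall; the top rail sits at z = 270 and is 57 mm tall, so the border above the opening is 327 − 270 = 57 mm, matching the stile x-width.


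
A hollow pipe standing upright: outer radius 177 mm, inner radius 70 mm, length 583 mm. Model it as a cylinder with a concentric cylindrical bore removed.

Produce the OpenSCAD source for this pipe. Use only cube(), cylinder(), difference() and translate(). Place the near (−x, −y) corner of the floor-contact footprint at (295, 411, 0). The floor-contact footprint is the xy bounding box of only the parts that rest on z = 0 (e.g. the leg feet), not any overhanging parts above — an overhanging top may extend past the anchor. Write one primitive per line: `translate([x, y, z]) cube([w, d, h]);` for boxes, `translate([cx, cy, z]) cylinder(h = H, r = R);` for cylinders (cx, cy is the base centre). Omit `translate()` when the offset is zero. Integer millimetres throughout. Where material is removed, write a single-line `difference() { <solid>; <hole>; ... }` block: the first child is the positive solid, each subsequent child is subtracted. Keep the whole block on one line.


difference() { translate([472, 588, 0]) cylinder(h = 583, r = 177); translate([472, 588, 0]) cylinder(h = 583, r = 70); }


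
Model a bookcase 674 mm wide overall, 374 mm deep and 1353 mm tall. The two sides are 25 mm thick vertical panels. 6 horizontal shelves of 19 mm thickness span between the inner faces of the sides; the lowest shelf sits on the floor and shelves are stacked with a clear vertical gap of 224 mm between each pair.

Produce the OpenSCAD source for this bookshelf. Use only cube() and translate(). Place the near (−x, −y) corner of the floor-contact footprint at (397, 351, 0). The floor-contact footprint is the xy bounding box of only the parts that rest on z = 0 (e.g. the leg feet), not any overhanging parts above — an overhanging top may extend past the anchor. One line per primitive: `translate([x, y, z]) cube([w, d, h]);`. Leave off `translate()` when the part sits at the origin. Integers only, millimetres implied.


translate([397, 351, 0]) cube([25, 374, 1353]);
translate([1046, 351, 0]) cube([25, 374, 1353]);
translate([422, 351, 0]) cube([624, 374, 19]);
translate([422, 351, 243]) cube([624, 374, 19]);
translate([422, 351, 486]) cube([624, 374, 19]);
translate([422, 351, 729]) cube([624, 374, 19]);
translate([422, 351, 972]) cube([624, 374, 19]);
translate([422, 351, 1215]) cube([624, 374, 19]);


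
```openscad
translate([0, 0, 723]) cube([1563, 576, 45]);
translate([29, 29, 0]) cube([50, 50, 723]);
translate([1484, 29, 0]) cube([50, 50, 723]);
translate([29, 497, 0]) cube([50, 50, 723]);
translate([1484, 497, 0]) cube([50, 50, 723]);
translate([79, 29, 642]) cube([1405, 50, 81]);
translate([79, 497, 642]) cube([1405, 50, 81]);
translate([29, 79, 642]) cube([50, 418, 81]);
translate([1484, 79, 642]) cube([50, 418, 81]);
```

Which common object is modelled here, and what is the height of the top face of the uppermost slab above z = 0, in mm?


A table. The table height is 768 mm.

A 1563×576×45 slab sits at z = 723 on four 50 mm square posts — a table. The top surface is at 723 + 45 = 768 mm.


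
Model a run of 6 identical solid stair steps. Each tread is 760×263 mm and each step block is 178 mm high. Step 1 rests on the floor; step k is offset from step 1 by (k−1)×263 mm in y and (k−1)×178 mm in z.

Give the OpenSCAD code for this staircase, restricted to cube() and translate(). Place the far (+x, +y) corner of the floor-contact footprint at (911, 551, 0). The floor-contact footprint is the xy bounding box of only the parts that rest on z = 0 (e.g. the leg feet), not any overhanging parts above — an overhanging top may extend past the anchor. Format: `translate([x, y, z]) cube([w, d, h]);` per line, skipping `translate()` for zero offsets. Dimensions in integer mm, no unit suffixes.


translate([151, 288, 0]) cube([760, 263, 178]);
translate([151, 551, 178]) cube([760, 263, 178]);
translate([151, 814, 356]) cube([760, 263, 178]);
translate([151, 1077, 534]) cube([760, 263, 178]);
translate([151, 1340, 712]) cube([760, 263, 178]);
translate([151, 1603, 890]) cube([760, 263, 178]);


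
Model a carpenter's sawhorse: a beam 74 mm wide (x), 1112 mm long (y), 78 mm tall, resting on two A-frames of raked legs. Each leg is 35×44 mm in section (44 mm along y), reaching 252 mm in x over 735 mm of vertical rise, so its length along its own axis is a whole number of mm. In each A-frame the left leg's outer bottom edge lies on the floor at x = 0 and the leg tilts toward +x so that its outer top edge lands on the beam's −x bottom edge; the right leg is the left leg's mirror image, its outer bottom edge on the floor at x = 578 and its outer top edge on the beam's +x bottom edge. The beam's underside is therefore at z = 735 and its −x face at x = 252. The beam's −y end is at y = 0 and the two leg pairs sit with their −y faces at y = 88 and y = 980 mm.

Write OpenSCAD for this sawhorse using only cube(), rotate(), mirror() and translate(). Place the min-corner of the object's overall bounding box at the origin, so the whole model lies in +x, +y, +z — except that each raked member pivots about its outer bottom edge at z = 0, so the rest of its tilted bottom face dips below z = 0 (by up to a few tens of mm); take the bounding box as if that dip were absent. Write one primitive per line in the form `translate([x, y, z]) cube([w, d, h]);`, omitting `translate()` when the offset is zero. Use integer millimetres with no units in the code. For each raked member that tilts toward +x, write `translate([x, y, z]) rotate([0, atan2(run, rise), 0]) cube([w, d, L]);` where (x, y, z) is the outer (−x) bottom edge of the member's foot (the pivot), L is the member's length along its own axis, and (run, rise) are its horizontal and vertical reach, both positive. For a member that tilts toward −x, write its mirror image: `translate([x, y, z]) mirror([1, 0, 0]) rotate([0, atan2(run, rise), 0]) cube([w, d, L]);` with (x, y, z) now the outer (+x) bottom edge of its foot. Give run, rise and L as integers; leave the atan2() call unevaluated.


translate([252, 0, 735]) cube([74, 1112, 78]);
translate([0, 88, 0]) rotate([0, atan2(252, 735), 0]) cube([35, 44, 777]);
translate([578, 88, 0]) mirror([1, 0, 0]) rotate([0, atan2(252, 735), 0]) cube([35, 44, 777]);
translate([0, 980, 0]) rotate([0, atan2(252, 735), 0]) cube([35, 44, 777]);
translate([578, 980, 0]) mirror([1, 0, 0]) rotate([0, atan2(252, 735), 0]) cube([35, 44, 777]);


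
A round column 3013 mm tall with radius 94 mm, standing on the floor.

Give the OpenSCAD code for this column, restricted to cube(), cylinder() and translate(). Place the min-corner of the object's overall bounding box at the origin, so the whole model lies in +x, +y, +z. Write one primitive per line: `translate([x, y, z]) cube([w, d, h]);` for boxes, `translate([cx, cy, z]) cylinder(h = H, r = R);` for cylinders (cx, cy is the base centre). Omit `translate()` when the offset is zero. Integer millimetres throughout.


translate([94, 94, 0]) cylinder(h = 3013, r = 94);
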